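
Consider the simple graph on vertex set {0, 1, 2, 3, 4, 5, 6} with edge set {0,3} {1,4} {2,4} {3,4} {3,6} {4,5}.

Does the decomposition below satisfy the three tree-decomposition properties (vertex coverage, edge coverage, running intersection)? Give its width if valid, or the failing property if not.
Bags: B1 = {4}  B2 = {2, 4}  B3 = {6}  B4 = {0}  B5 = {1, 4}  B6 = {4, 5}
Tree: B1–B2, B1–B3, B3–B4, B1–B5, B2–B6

No — vertex 3 appears in no bag.

A tree decomposition must satisfy three properties: every vertex lies in some bag; for every edge, both endpoints lie together in some bag; and for every vertex, the bags containing it form a connected subtree. Here vertex 3 appears in no bag, so the decomposition is invalid.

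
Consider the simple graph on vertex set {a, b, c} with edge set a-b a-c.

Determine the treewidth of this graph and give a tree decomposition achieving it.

Every bag has size at most 2, so the width is 2 − 1 = 1 and tw(G) ≤ 1. Any graph with an edge has treewidth ≥ 1, and G has the edge a–c. Therefore the treewidth is 1.

Treewidth 1.
Bags: B1 = {a, c}  B2 = {a, b}
Tree: B1–B2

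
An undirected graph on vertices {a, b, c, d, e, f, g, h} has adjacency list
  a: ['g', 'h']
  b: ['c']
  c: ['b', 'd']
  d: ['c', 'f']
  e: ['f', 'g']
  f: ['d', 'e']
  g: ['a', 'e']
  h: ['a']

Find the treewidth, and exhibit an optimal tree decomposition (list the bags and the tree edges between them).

Each bag holds 2 vertices, so the decomposition has width 1, which upper-bounds the treewidth. Since G has at least one edge (e.g. b–c), it is not an edgeless graph, so tw(G) ≥ 1. Hence tw(G) = 1 exactly.

Treewidth 1.
One optimal decomposition is:
Bags: B1 = {b, c}  B2 = {c, d}  B3 = {d, f}  B4 = {e, f}  B5 = {e, g}  B6 = {a, g}  B7 = {a, h}
Tree: B1–B2, B2–B3, B3–B4, B4–B5, B5–B6, B6–B7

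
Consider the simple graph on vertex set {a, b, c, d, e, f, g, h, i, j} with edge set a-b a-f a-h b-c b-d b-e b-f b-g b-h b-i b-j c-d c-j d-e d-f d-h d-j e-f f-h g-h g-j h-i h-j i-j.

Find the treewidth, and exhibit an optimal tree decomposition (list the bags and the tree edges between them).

Treewidth 3.
Bags: B1 = {b, d, f, h}  B2 = {b, d, h, j}  B3 = {a, b, f, h}  B4 = {b, d, e, f}  B5 = {b, g, h, j}  B6 = {b, c, d, j}  B7 = {b, h, i, j}
Tree: B1–B2, B1–B3, B1–B4, B2–B5, B2–B6, B2–B7

Every bag has size at most 4, so the width is 4 − 1 = 3 and tw(G) ≤ 3. For the lower bound, the 4 vertices {b, d, e, f} are pairwise adjacent, and any tree decomposition puts a clique entirely inside one bag — forcing width ≥ 3. Combining the bounds, tw(G) = 3.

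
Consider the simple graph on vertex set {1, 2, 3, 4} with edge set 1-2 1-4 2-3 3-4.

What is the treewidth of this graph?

2

A width-2 tree decomposition is:
Bags: B1 = {2, 3, 4}  B2 = {1, 2, 4}
Tree: B1–B2
Every bag has size at most 3, so the width is 3 − 1 = 2 and tw(G) ≤ 2. For the lower bound, G contains the cycle 4–3–2–1–4, so G is not a forest; only forests have treewidth ≤ 1, hence tw(G) ≥ 2. The upper and lower bounds meet at 2, so that is the treewidth.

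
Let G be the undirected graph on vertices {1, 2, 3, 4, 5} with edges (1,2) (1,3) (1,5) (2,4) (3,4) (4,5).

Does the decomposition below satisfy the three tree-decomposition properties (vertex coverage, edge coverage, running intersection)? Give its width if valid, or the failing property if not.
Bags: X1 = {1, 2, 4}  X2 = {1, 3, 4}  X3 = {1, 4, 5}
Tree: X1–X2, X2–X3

Checking the three conditions: (i) the bags cover all of {1, 2, 3, 4, 5}; (ii) for each edge, some bag contains both endpoints; (iii) the bags containing any fixed vertex form a subtree. All hold, so the decomposition is valid with width 3 − 1 = 2.

Yes; width 2.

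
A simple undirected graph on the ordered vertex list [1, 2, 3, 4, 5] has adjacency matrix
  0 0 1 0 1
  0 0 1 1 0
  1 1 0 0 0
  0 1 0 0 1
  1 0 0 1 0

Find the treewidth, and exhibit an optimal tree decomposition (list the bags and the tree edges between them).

Treewidth 2.
One optimal decomposition is:
Bags: B1 = {1, 3, 5}  B2 = {2, 3, 5}  B3 = {2, 4, 5}
Tree: B1–B2, B2–B3

Every bag has size at most 3, so the width is 3 − 1 = 2 and tw(G) ≤ 2. For the lower bound, G contains the cycle 5–1–3–2–4–5, so G is not a forest; only forests have treewidth ≤ 1, hence tw(G) ≥ 2. The upper and lower bounds meet at 2, so that is the treewidth.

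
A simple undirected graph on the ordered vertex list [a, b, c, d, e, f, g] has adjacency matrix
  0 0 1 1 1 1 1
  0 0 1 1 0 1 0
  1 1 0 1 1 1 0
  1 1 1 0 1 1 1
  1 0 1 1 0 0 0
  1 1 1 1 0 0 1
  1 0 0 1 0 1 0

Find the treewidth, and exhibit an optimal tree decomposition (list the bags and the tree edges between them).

The largest bag has 4 vertices, giving width 3; this decomposition certifies tw(G) ≤ 3. For the lower bound, the 4 vertices {a, c, d, e} are pairwise adjacent, and any tree decomposition puts a clique entirely inside one bag — forcing width ≥ 3. The upper and lower bounds meet at 3, so that is the treewidth.

Treewidth 3.
Bags: B1 = {a, c, d, f}  B2 = {b, c, d, f}  B3 = {a, d, f, g}  B4 = {a, c, d, e}
Tree: B1–B2, B1–B3, B1–B4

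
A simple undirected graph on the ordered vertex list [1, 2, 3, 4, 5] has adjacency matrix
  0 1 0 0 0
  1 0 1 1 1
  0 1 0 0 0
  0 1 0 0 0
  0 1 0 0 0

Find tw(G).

1

A width-1 tree decomposition is:
Bags: B1 = {2, 5}  B2 = {1, 2}  B3 = {2, 4}  B4 = {2, 3}
Tree: B1–B2, B1–B3, B1–B4
Each bag holds 2 vertices, so the decomposition has width 1, which upper-bounds the treewidth. Any graph with an edge has treewidth ≥ 1, and G has the edge 2–5. The upper and lower bounds meet at 1, so that is the treewidth.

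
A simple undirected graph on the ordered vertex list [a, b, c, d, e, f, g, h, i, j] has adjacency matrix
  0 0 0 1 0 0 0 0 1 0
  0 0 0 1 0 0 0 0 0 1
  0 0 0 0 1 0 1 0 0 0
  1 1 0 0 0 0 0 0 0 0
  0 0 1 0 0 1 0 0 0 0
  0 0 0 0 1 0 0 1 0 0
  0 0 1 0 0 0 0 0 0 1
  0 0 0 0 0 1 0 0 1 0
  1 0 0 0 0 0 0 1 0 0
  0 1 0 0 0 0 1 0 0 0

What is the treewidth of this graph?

2

A width-2 tree decomposition is:
Bags: B1 = {b, g, j}  B2 = {b, d, g}  B3 = {a, d, g}  B4 = {a, g, i}  B5 = {g, h, i}  B6 = {f, g, h}  B7 = {e, f, g}  B8 = {c, e, g}
Tree: B1–B2, B2–B3, B3–B4, B4–B5, B5–B6, B6–B7, B7–B8
Every bag has size at most 3, so the width is 3 − 1 = 2 and tw(G) ≤ 2. The edges g–j–b–d–a–i–h–f–e–c–g form a cycle, so G is not a tree and its treewidth is at least 2. Therefore the treewidth is 2.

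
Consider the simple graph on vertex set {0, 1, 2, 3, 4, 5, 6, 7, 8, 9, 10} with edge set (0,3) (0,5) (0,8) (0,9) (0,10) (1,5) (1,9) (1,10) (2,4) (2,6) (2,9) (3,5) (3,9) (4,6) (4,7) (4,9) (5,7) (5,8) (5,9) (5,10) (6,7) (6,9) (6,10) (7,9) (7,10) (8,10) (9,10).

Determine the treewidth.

A width-3 tree decomposition is:
Bags: B1 = {0, 5, 9, 10}  B2 = {5, 7, 9, 10}  B3 = {6, 7, 9, 10}  B4 = {4, 6, 7, 9}  B5 = {0, 5, 8, 10}  B6 = {2, 4, 6, 9}  B7 = {1, 5, 9, 10}  B8 = {0, 3, 5, 9}
Tree: B1–B2, B2–B3, B3–B4, B1–B5, B4–B6, B1–B7, B1–B8
The largest bag has 4 vertices, giving width 3; this decomposition certifies tw(G) ≤ 3. On the other hand G contains the 4-clique {0, 5, 8, 10}. A clique must lie in a single bag of any decomposition, so no decomposition can have width below 3. Combining the bounds, tw(G) = 3.

3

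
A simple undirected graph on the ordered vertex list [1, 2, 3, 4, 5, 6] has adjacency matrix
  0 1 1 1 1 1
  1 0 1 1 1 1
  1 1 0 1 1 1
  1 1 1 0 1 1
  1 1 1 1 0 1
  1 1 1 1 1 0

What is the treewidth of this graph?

A width-5 tree decomposition is:
Bags: B1 = {1, 2, 3, 4, 5, 6}
Tree: (single bag)
With just one bag of size 6, the width is 6 − 1 = 5, so tw(G) ≤ 5. On the other hand G contains the 6-clique {1, 2, 3, 4, 5, 6}. A clique must lie in a single bag of any decomposition, so no decomposition can have width below 5. Hence tw(G) = 5 exactly.

5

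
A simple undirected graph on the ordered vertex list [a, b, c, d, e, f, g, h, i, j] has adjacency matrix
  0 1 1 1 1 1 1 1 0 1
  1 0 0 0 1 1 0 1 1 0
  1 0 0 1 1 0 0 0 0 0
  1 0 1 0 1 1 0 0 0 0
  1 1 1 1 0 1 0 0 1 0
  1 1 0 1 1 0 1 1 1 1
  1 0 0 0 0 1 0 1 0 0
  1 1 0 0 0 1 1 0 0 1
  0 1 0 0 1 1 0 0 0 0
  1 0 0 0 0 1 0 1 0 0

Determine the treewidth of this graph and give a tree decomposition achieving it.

Treewidth 3.
One optimal decomposition is:
Bags: B1 = {a, d, e, f}  B2 = {a, b, e, f}  B3 = {b, e, f, i}  B4 = {a, b, f, h}  B5 = {a, f, g, h}  B6 = {a, f, h, j}  B7 = {a, c, d, e}
Tree: B1–B2, B2–B3, B2–B4, B4–B5, B4–B6, B1–B7

Each bag holds 4 vertices, so the decomposition has width 3, which upper-bounds the treewidth. For the lower bound, the 4 vertices {a, c, d, e} are pairwise adjacent, and any tree decomposition puts a clique entirely inside one bag — forcing width ≥ 3. Hence tw(G) = 3 exactly.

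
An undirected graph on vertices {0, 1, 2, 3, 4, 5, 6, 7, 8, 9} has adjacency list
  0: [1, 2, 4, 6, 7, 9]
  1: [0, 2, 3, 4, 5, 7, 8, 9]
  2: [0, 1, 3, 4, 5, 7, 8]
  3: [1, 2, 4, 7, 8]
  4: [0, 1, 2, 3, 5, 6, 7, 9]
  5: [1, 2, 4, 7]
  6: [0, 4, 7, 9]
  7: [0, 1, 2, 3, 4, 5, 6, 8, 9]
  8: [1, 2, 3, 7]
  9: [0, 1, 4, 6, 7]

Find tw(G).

A width-4 tree decomposition is:
Bags: B1 = {1, 2, 4, 5, 7}  B2 = {0, 1, 2, 4, 7}  B3 = {0, 1, 4, 7, 9}  B4 = {0, 4, 6, 7, 9}  B5 = {1, 2, 3, 4, 7}  B6 = {1, 2, 3, 7, 8}
Tree: B1–B2, B2–B3, B3–B4, B1–B5, B5–B6
The largest bag has 5 vertices, giving width 4; this decomposition certifies tw(G) ≤ 4. Conversely, {0, 1, 4, 7, 9} is a clique of size 5, and the vertices of any clique must share a bag in every tree decomposition; so some bag has ≥ 5 vertices and tw(G) ≥ 4. Therefore the treewidth is 4.

4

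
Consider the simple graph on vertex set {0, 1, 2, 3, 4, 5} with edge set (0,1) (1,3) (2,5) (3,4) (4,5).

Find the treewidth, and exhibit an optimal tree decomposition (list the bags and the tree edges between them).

Treewidth 1.
Bags: B1 = {0, 1}  B2 = {1, 3}  B3 = {3, 4}  B4 = {4, 5}  B5 = {2, 5}
Tree: B1–B2, B2–B3, B3–B4, B4–B5

The largest bag has 2 vertices, giving width 1; this decomposition certifies tw(G) ≤ 1. Since G has at least one edge (e.g. 0–1), it is not an edgeless graph, so tw(G) ≥ 1. Therefore the treewidth is 1.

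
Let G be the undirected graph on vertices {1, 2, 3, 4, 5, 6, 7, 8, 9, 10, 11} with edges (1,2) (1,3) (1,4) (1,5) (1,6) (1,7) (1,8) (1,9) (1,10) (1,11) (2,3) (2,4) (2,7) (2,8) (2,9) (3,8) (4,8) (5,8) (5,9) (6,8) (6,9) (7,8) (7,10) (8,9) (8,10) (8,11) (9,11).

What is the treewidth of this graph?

3

A width-3 tree decomposition is:
Bags: B1 = {1, 2, 8, 9}  B2 = {1, 2, 3, 8}  B3 = {1, 8, 9, 11}  B4 = {1, 2, 7, 8}  B5 = {1, 2, 4, 8}  B6 = {1, 6, 8, 9}  B7 = {1, 7, 8, 10}  B8 = {1, 5, 8, 9}
Tree: B1–B2, B1–B3, B2–B4, B2–B5, B1–B6, B4–B7, B6–B8
Each bag holds 4 vertices, so the decomposition has width 3, which upper-bounds the treewidth. On the other hand G contains the 4-clique {1, 2, 8, 9}. A clique must lie in a single bag of any decomposition, so no decomposition can have width below 3. Therefore the treewidth is 3.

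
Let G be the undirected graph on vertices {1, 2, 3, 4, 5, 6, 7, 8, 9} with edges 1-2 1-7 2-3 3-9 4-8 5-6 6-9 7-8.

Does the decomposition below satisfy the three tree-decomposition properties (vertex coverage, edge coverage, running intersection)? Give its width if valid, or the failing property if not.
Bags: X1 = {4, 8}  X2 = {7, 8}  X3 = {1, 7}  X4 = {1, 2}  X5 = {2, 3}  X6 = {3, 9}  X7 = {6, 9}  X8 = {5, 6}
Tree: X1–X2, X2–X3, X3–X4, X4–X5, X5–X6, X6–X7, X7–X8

Yes; width 1.

Checking the three conditions: (i) the bags cover all of {1, 2, 3, 4, 5, 6, 7, 8, 9}; (ii) for each edge, some bag contains both endpoints; (iii) the bags containing any fixed vertex form a subtree. All hold, so the decomposition is valid with width 2 − 1 = 1.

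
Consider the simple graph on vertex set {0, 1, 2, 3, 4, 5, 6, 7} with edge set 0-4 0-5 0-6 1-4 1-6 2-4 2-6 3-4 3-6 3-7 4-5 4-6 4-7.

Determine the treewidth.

A width-2 tree decomposition is:
Bags: B1 = {0, 4, 6}  B2 = {0, 4, 5}  B3 = {1, 4, 6}  B4 = {3, 4, 6}  B5 = {2, 4, 6}  B6 = {3, 4, 7}
Tree: B1–B2, B1–B3, B3–B4, B3–B5, B4–B6
The largest bag has 3 vertices, giving width 2; this decomposition certifies tw(G) ≤ 2. On the other hand G contains the 3-clique {0, 4, 5}. A clique must lie in a single bag of any decomposition, so no decomposition can have width below 2. Combining the bounds, tw(G) = 2.

2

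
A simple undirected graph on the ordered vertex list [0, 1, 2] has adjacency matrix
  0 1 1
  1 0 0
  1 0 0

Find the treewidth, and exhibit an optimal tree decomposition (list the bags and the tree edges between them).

Treewidth 1.
One such decomposition:
Bags: B1 = {0, 2}  B2 = {0, 1}
Tree: B1–B2

Every bag has size at most 2, so the width is 2 − 1 = 1 and tw(G) ≤ 1. Since G has at least one edge (e.g. 0–2), it is not an edgeless graph, so tw(G) ≥ 1. Therefore the treewidth is 1.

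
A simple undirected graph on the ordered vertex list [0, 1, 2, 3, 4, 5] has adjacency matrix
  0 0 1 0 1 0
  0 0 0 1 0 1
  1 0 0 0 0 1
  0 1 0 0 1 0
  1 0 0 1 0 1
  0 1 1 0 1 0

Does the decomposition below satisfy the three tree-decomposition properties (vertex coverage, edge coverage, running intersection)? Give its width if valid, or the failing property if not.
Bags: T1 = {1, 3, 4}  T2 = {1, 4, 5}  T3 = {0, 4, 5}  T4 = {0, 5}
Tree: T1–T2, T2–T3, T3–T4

No — vertex 2 appears in no bag.

A tree decomposition must satisfy three properties: every vertex lies in some bag; for every edge, both endpoints lie together in some bag; and for every vertex, the bags containing it form a connected subtree. Here vertex 2 appears in no bag, so the decomposition is invalid.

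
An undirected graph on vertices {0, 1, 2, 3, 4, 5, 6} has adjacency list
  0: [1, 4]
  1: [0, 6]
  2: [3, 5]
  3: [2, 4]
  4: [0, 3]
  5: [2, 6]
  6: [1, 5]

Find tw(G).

A width-2 tree decomposition is:
Bags: B1 = {0, 1, 4}  B2 = {1, 3, 4}  B3 = {1, 2, 3}  B4 = {1, 2, 5}  B5 = {1, 5, 6}
Tree: B1–B2, B2–B3, B3–B4, B4–B5
The largest bag has 3 vertices, giving width 2; this decomposition certifies tw(G) ≤ 2. Since 1–0–4–3–2–5–6–1 is a cycle in G, G is not acyclic. Forests are exactly the graphs of treewidth ≤ 1, so tw(G) ≥ 2. Therefore the treewidth is 2.

2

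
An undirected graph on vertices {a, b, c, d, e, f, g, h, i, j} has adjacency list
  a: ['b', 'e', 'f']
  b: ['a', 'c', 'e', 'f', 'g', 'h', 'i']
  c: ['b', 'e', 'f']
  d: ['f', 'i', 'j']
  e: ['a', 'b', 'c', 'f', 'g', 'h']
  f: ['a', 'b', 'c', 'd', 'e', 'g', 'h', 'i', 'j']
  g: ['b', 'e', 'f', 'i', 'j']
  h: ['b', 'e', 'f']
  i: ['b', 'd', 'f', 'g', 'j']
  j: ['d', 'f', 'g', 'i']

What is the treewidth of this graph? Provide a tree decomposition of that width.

Every bag has size at most 4, so the width is 4 − 1 = 3 and tw(G) ≤ 3. For the lower bound, the 4 vertices {d, f, i, j} are pairwise adjacent, and any tree decomposition puts a clique entirely inside one bag — forcing width ≥ 3. Hence tw(G) = 3 exactly.

Treewidth 3.
Bags: B1 = {b, f, g, i}  B2 = {b, e, f, g}  B3 = {b, e, f, h}  B4 = {b, c, e, f}  B5 = {a, b, e, f}  B6 = {f, g, i, j}  B7 = {d, f, i, j}
Tree: B1–B2, B2–B3, B2–B4, B2–B5, B1–B6, B6–B7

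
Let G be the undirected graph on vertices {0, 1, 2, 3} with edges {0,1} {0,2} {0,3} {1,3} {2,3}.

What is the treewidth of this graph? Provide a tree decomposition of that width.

The largest bag has 3 vertices, giving width 2; this decomposition certifies tw(G) ≤ 2. For the lower bound, the 3 vertices {0, 1, 3} are pairwise adjacent, and any tree decomposition puts a clique entirely inside one bag — forcing width ≥ 2. Hence tw(G) = 2 exactly.

Treewidth 2.
One optimal decomposition is:
Bags: B1 = {0, 1, 3}  B2 = {0, 2, 3}
Tree: B1–B2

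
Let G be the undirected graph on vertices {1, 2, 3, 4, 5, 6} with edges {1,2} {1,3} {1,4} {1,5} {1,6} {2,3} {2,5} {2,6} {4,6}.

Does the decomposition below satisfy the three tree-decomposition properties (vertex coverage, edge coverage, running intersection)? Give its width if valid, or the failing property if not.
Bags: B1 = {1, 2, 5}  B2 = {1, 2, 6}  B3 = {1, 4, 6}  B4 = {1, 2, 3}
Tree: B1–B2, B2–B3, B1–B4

Yes; width 2.

Every vertex of G appears in some bag (union = {1, 2, 3, 4, 5, 6}); every edge is covered by a bag; and for each vertex v the set of bags containing v is connected in the bag tree. The decomposition is therefore valid. The largest bag has 3 vertices, so the width is 2.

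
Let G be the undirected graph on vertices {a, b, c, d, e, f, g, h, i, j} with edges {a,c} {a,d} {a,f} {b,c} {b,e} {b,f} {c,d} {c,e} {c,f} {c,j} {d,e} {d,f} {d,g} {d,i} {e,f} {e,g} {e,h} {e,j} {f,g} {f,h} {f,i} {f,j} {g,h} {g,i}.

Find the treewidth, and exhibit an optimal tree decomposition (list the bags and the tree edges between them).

Each bag holds 4 vertices, so the decomposition has width 3, which upper-bounds the treewidth. On the other hand G contains the 4-clique {d, e, f, g}. A clique must lie in a single bag of any decomposition, so no decomposition can have width below 3. Therefore the treewidth is 3.

Treewidth 3.
One such decomposition:
Bags: B1 = {c, d, e, f}  B2 = {d, e, f, g}  B3 = {d, f, g, i}  B4 = {c, e, f, j}  B5 = {e, f, g, h}  B6 = {a, c, d, f}  B7 = {b, c, e, f}
Tree: B1–B2, B2–B3, B1–B4, B2–B5, B1–B6, B4–B7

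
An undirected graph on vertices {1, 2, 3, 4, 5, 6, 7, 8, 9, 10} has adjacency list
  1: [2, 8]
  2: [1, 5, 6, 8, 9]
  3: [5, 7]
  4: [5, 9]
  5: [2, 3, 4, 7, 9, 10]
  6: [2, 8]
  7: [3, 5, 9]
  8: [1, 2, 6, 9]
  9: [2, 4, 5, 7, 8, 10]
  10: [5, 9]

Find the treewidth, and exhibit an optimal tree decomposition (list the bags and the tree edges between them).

Each bag holds 3 vertices, so the decomposition has width 2, which upper-bounds the treewidth. For the lower bound, the 3 vertices {2, 8, 9} are pairwise adjacent, and any tree decomposition puts a clique entirely inside one bag — forcing width ≥ 2. Therefore the treewidth is 2.

Treewidth 2.
Bags: B1 = {4, 5, 9}  B2 = {2, 5, 9}  B3 = {2, 8, 9}  B4 = {2, 6, 8}  B5 = {1, 2, 8}  B6 = {5, 9, 10}  B7 = {5, 7, 9}  B8 = {3, 5, 7}
Tree: B1–B2, B2–B3, B3–B4, B4–B5, B2–B6, B1–B7, B7–B8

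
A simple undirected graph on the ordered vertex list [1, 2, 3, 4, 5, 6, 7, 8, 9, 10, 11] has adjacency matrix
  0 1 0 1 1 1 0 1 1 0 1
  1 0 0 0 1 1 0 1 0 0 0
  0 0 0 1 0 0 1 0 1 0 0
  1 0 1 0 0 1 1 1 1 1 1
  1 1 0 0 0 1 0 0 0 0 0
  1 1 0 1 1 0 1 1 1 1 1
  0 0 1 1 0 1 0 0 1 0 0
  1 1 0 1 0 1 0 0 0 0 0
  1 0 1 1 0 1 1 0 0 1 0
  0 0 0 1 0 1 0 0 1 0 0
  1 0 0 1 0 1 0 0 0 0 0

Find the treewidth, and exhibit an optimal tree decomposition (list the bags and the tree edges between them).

Treewidth 3.
One such decomposition:
Bags: B1 = {1, 4, 6, 8}  B2 = {1, 2, 6, 8}  B3 = {1, 4, 6, 11}  B4 = {1, 4, 6, 9}  B5 = {4, 6, 7, 9}  B6 = {1, 2, 5, 6}  B7 = {3, 4, 7, 9}  B8 = {4, 6, 9, 10}
Tree: B1–B2, B1–B3, B1–B4, B4–B5, B2–B6, B5–B7, B4–B8

Each bag holds 4 vertices, so the decomposition has width 3, which upper-bounds the treewidth. For the lower bound, the 4 vertices {3, 4, 7, 9} are pairwise adjacent, and any tree decomposition puts a clique entirely inside one bag — forcing width ≥ 3. Combining the bounds, tw(G) = 3.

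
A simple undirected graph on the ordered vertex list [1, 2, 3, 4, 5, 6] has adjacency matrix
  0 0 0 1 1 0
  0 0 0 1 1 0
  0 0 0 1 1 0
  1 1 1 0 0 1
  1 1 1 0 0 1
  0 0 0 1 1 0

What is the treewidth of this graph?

A width-2 tree decomposition is:
Bags: B1 = {3, 4, 5}  B2 = {4, 5, 6}  B3 = {2, 4, 5}  B4 = {1, 4, 5}
Tree: B1–B2, B2–B3, B3–B4
Every bag has size at most 3, so the width is 3 − 1 = 2 and tw(G) ≤ 2. For the lower bound, G contains the cycle 5–3–4–6–5, so G is not a forest; only forests have treewidth ≤ 1, hence tw(G) ≥ 2. Combining the bounds, tw(G) = 2.

2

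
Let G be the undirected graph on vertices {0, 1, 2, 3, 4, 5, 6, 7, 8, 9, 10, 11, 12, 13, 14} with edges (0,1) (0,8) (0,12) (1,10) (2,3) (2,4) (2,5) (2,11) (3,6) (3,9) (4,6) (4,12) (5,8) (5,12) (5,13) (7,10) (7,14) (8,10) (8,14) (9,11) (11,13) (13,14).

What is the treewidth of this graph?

A width-3 tree decomposition is:
Bags: B1 = {0, 1, 7, 10}  B2 = {0, 7, 8, 10}  B3 = {0, 7, 8, 14}  B4 = {0, 8, 12, 14}  B5 = {5, 8, 12, 14}  B6 = {5, 12, 13, 14}  B7 = {4, 5, 12, 13}  B8 = {2, 4, 5, 13}  B9 = {2, 4, 11, 13}  B10 = {2, 4, 6, 11}  B11 = {2, 3, 6, 11}  B12 = {3, 6, 9, 11}
Tree: B1–B2, B2–B3, B3–B4, B4–B5, B5–B6, B6–B7, B7–B8, B8–B9, B9–B10, B10–B11, B11–B12
Each bag holds 4 vertices, so the decomposition has width 3, which upper-bounds the treewidth. For the lower bound: the 4 vertex sets {1,7,10}, {0}, {8}, {5,12,13,14} are disjoint, each induces a connected subgraph, and every pair is joined by at least one edge of G. Contracting each set to a single vertex therefore yields K_{4} as a minor, and since treewidth is minor-monotone, tw(G) ≥ tw(K_{4}) = 3. Therefore the treewidth is 3.

3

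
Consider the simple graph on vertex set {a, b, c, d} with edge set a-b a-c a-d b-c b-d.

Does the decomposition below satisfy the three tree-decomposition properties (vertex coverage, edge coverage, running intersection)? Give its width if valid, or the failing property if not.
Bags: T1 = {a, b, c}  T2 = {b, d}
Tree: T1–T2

A tree decomposition must satisfy three properties: every vertex lies in some bag; for every edge, both endpoints lie together in some bag; and for every vertex, the bags containing it form a connected subtree. Here edge (a,d) lies in no bag, so the decomposition is invalid.

No — edge (a,d) lies in no bag.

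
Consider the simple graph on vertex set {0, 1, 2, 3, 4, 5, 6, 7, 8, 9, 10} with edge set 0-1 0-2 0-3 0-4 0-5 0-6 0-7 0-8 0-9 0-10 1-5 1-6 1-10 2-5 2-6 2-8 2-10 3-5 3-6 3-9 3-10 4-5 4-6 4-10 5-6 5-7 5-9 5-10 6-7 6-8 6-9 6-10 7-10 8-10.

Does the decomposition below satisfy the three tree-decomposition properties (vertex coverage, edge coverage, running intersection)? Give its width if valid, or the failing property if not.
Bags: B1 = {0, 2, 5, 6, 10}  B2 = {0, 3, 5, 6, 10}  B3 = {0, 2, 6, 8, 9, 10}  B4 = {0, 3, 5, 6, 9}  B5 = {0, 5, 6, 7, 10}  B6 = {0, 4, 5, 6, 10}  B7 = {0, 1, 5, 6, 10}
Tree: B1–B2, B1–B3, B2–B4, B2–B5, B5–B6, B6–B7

A tree decomposition must satisfy three properties: every vertex lies in some bag; for every edge, both endpoints lie together in some bag; and for every vertex, the bags containing it form a connected subtree. Here bags containing vertex 9 are not connected in the tree, so the decomposition is invalid.

No — bags containing vertex 9 are not connected in the tree.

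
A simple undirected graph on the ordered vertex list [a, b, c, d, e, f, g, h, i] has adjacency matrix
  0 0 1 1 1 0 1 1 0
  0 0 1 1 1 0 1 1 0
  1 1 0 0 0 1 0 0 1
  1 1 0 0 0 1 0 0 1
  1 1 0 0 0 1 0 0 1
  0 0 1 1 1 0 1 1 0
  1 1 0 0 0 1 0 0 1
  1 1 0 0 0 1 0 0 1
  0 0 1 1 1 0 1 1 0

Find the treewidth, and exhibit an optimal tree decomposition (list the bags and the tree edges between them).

The largest bag has 5 vertices, giving width 4; this decomposition certifies tw(G) ≤ 4. For the lower bound: the 5 vertex sets {g,i}, {b,c}, {a,e}, {f}, {h} are disjoint, each induces a connected subgraph, and every pair is joined by at least one edge of G. Contracting each set to a single vertex therefore yields K_{5} as a minor, and since treewidth is minor-monotone, tw(G) ≥ tw(K_{5}) = 4. Hence tw(G) = 4 exactly.

Treewidth 4.
Bags: B1 = {a, b, f, g, i}  B2 = {a, b, c, f, i}  B3 = {a, b, e, f, i}  B4 = {a, b, f, h, i}  B5 = {a, b, d, f, i}
Tree: B1–B2, B2–B3, B3–B4, B4–B5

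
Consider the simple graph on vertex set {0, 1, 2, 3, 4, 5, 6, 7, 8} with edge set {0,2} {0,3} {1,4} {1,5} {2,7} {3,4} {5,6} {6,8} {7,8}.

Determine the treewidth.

2

A width-2 tree decomposition is:
Bags: B1 = {5, 6, 8}  B2 = {1, 5, 8}  B3 = {1, 4, 8}  B4 = {3, 4, 8}  B5 = {0, 3, 8}  B6 = {0, 2, 8}  B7 = {2, 7, 8}
Tree: B1–B2, B2–B3, B3–B4, B4–B5, B5–B6, B6–B7
The largest bag has 3 vertices, giving width 2; this decomposition certifies tw(G) ≤ 2. For the lower bound, G contains the cycle 8–6–5–1–4–3–0–2–7–8, so G is not a forest; only forests have treewidth ≤ 1, hence tw(G) ≥ 2. Combining the bounds, tw(G) = 2.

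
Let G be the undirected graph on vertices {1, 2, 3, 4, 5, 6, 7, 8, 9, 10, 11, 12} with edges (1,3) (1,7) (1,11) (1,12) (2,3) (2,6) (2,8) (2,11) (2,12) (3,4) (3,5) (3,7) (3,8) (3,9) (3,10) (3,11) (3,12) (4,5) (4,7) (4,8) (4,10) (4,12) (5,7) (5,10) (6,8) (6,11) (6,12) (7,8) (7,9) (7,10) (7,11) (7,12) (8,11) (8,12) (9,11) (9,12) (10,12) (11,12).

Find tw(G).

4

A width-4 tree decomposition is:
Bags: B1 = {3, 7, 8, 11, 12}  B2 = {3, 4, 7, 8, 12}  B3 = {1, 3, 7, 11, 12}  B4 = {3, 4, 7, 10, 12}  B5 = {2, 3, 8, 11, 12}  B6 = {3, 4, 5, 7, 10}  B7 = {2, 6, 8, 11, 12}  B8 = {3, 7, 9, 11, 12}
Tree: B1–B2, B1–B3, B2–B4, B1–B5, B4–B6, B5–B7, B3–B8
Each bag holds 5 vertices, so the decomposition has width 4, which upper-bounds the treewidth. Conversely, {2, 3, 8, 11, 12} is a clique of size 5, and the vertices of any clique must share a bag in every tree decomposition; so some bag has ≥ 5 vertices and tw(G) ≥ 4. Therefore the treewidth is 4.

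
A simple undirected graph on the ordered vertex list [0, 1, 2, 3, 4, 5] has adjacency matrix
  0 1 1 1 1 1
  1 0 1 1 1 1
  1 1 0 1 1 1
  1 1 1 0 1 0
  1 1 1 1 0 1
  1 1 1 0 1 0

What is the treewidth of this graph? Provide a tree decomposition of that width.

Treewidth 4.
One optimal decomposition is:
Bags: B1 = {0, 1, 2, 4, 5}  B2 = {0, 1, 2, 3, 4}
Tree: B1–B2

Each bag holds 5 vertices, so the decomposition has width 4, which upper-bounds the treewidth. For the lower bound, the 5 vertices {0, 1, 2, 3, 4} are pairwise adjacent, and any tree decomposition puts a clique entirely inside one bag — forcing width ≥ 4. Combining the bounds, tw(G) = 4.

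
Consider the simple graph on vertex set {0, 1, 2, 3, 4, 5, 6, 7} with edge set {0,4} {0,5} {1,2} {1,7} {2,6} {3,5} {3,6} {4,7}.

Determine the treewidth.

A width-2 tree decomposition is:
Bags: B1 = {1, 4, 7}  B2 = {0, 1, 4}  B3 = {0, 1, 5}  B4 = {1, 3, 5}  B5 = {1, 3, 6}  B6 = {1, 2, 6}
Tree: B1–B2, B2–B3, B3–B4, B4–B5, B5–B6
Each bag holds 3 vertices, so the decomposition has width 2, which upper-bounds the treewidth. Since 1–7–4–0–5–3–6–2–1 is a cycle in G, G is not acyclic. Forests are exactly the graphs of treewidth ≤ 1, so tw(G) ≥ 2. Hence tw(G) = 2 exactly.

2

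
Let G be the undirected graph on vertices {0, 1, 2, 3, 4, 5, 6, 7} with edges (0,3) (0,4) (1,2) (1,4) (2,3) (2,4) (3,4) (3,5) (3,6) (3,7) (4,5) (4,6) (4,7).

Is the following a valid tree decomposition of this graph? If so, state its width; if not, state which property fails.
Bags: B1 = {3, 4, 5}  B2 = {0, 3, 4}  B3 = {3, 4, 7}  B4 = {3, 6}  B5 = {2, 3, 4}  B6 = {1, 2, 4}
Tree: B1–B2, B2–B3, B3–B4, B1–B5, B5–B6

No — edge (4,6) lies in no bag.

A tree decomposition must satisfy three properties: every vertex lies in some bag; for every edge, both endpoints lie together in some bag; and for every vertex, the bags containing it form a connected subtree. Here edge (4,6) lies in no bag, so the decomposition is invalid.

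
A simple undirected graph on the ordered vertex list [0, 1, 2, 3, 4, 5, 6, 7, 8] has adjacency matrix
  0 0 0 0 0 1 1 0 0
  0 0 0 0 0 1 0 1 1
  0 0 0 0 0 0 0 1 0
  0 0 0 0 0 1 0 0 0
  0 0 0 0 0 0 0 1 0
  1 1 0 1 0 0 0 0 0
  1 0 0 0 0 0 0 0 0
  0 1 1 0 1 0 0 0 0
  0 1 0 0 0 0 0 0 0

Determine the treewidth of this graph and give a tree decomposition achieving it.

Every bag has size at most 2, so the width is 2 − 1 = 1 and tw(G) ≤ 1. G has an edge, so its treewidth is at least 1. The upper and lower bounds meet at 1, so that is the treewidth.

Treewidth 1.
One such decomposition:
Bags: B1 = {1, 7}  B2 = {1, 8}  B3 = {1, 5}  B4 = {2, 7}  B5 = {4, 7}  B6 = {3, 5}  B7 = {0, 5}  B8 = {0, 6}
Tree: B1–B2, B1–B3, B1–B4, B1–B5, B3–B6, B6–B7, B7–B8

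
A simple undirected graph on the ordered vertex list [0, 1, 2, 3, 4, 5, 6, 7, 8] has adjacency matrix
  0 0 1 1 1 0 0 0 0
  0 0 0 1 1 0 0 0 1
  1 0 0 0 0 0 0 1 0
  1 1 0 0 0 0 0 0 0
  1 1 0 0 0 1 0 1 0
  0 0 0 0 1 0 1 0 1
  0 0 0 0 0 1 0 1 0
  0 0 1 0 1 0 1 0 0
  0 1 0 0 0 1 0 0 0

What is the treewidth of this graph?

A width-3 tree decomposition is:
Bags: B1 = {1, 5, 6, 8}  B2 = {1, 4, 5, 6}  B3 = {1, 4, 6, 7}  B4 = {1, 3, 4, 7}  B5 = {0, 3, 4, 7}  B6 = {0, 2, 3, 7}
Tree: B1–B2, B2–B3, B3–B4, B4–B5, B5–B6
Every bag has size at most 4, so the width is 4 − 1 = 3 and tw(G) ≤ 3. For the lower bound: the 4 vertex sets {5,6,8}, {1}, {4}, {0,2,3,7} are disjoint, each induces a connected subgraph, and every pair is joined by at least one edge of G. Contracting each set to a single vertex therefore yields K_{4} as a minor, and since treewidth is minor-monotone, tw(G) ≥ tw(K_{4}) = 3. Therefore the treewidth is 3.

3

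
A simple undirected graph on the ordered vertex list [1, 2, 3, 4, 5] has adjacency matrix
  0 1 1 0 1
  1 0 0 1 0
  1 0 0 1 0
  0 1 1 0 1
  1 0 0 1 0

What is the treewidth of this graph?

A width-2 tree decomposition is:
Bags: B1 = {1, 3, 4}  B2 = {1, 2, 4}  B3 = {1, 4, 5}
Tree: B1–B2, B2–B3
Every bag has size at most 3, so the width is 3 − 1 = 2 and tw(G) ≤ 2. Since 1–3–4–2–1 is a cycle in G, G is not acyclic. Forests are exactly the graphs of treewidth ≤ 1, so tw(G) ≥ 2. Combining the bounds, tw(G) = 2.

2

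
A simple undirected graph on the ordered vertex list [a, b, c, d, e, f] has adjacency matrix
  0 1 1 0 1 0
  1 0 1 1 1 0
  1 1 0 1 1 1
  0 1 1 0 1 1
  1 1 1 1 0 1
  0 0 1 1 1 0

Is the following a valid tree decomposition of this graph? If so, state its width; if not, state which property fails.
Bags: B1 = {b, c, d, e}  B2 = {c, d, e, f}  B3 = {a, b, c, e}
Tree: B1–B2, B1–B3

Yes; width 3.

Checking the three conditions: (i) the bags cover all of {a, b, c, d, e, f}; (ii) for each edge, some bag contains both endpoints; (iii) the bags containing any fixed vertex form a subtree. All hold, so the decomposition is valid with width 4 − 1 = 3.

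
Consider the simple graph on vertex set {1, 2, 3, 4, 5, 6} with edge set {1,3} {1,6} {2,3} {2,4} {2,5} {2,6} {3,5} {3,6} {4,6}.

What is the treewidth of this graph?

A width-2 tree decomposition is:
Bags: B1 = {2, 3, 6}  B2 = {2, 4, 6}  B3 = {2, 3, 5}  B4 = {1, 3, 6}
Tree: B1–B2, B1–B3, B1–B4
Each bag holds 3 vertices, so the decomposition has width 2, which upper-bounds the treewidth. On the other hand G contains the 3-clique {1, 3, 6}. A clique must lie in a single bag of any decomposition, so no decomposition can have width below 2. Combining the bounds, tw(G) = 2.

2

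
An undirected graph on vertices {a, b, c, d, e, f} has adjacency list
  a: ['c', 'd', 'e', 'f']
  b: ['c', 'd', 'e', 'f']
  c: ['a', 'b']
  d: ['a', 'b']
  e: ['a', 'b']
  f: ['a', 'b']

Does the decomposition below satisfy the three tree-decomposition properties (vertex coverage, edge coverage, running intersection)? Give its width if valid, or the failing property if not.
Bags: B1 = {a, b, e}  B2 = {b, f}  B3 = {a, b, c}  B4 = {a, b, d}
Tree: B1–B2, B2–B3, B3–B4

No — edge (a,f) lies in no bag.

A tree decomposition must satisfy three properties: every vertex lies in some bag; for every edge, both endpoints lie together in some bag; and for every vertex, the bags containing it form a connected subtree. Here edge (a,f) lies in no bag, so the decomposition is invalid.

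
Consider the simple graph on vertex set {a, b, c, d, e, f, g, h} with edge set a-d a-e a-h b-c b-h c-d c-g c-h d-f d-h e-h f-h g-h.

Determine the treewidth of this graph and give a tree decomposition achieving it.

Treewidth 2.
One such decomposition:
Bags: B1 = {c, d, h}  B2 = {a, d, h}  B3 = {c, g, h}  B4 = {a, e, h}  B5 = {d, f, h}  B6 = {b, c, h}
Tree: B1–B2, B1–B3, B2–B4, B2–B5, B3–B6

The largest bag has 3 vertices, giving width 2; this decomposition certifies tw(G) ≤ 2. For the lower bound, the 3 vertices {a, d, h} are pairwise adjacent, and any tree decomposition puts a clique entirely inside one bag — forcing width ≥ 2. The upper and lower bounds meet at 2, so that is the treewidth.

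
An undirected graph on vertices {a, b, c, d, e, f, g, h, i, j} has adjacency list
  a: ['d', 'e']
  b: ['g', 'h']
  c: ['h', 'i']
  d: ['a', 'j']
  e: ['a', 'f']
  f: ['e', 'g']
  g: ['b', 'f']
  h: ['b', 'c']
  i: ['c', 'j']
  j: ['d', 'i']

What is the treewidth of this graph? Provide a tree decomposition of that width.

Treewidth 2.
Bags: B1 = {a, d, e}  B2 = {d, e, f}  B3 = {d, f, g}  B4 = {b, d, g}  B5 = {b, d, h}  B6 = {c, d, h}  B7 = {c, d, i}  B8 = {d, i, j}
Tree: B1–B2, B2–B3, B3–B4, B4–B5, B5–B6, B6–B7, B7–B8

Each bag holds 3 vertices, so the decomposition has width 2, which upper-bounds the treewidth. Since d–a–e–f–g–b–h–c–i–j–d is a cycle in G, G is not acyclic. Forests are exactly the graphs of treewidth ≤ 1, so tw(G) ≥ 2. Combining the bounds, tw(G) = 2.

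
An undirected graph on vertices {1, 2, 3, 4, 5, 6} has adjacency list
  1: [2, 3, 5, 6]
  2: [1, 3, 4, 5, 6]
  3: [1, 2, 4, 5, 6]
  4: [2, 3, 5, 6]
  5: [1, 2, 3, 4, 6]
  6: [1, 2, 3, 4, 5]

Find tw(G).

4

A width-4 tree decomposition is:
Bags: B1 = {2, 3, 4, 5, 6}  B2 = {1, 2, 3, 5, 6}
Tree: B1–B2
Each bag holds 5 vertices, so the decomposition has width 4, which upper-bounds the treewidth. For the lower bound, the 5 vertices {1, 2, 3, 5, 6} are pairwise adjacent, and any tree decomposition puts a clique entirely inside one bag — forcing width ≥ 4. The upper and lower bounds meet at 4, so that is the treewidth.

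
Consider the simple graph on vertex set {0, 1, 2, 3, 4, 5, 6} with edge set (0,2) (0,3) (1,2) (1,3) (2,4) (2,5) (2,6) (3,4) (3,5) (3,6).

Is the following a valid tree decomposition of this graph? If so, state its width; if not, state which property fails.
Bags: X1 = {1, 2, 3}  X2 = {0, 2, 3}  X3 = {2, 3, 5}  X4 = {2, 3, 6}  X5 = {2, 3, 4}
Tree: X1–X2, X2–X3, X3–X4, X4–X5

Yes; width 2.

Vertex coverage: the bags together contain {0, 1, 2, 3, 4, 5, 6}, the full vertex set. Edge coverage: each edge of G has both endpoints in at least one bag. Running intersection: for every vertex, the bags containing it form a connected subtree. All three properties hold, so this is a valid tree decomposition of width max|bag| − 1 = 2, and hence tw(G) ≤ 2.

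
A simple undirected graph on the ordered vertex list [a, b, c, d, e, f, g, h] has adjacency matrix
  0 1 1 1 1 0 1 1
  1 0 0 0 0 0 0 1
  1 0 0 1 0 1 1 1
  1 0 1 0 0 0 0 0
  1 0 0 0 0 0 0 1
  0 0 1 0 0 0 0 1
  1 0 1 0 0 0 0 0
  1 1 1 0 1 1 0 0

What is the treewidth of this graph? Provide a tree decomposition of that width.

Treewidth 2.
One optimal decomposition is:
Bags: B1 = {a, c, d}  B2 = {a, c, h}  B3 = {c, f, h}  B4 = {a, b, h}  B5 = {a, e, h}  B6 = {a, c, g}
Tree: B1–B2, B2–B3, B2–B4, B4–B5, B1–B6

Each bag holds 3 vertices, so the decomposition has width 2, which upper-bounds the treewidth. Conversely, {a, c, d} is a clique of size 3, and the vertices of any clique must share a bag in every tree decomposition; so some bag has ≥ 3 vertices and tw(G) ≥ 2. Hence tw(G) = 2 exactly.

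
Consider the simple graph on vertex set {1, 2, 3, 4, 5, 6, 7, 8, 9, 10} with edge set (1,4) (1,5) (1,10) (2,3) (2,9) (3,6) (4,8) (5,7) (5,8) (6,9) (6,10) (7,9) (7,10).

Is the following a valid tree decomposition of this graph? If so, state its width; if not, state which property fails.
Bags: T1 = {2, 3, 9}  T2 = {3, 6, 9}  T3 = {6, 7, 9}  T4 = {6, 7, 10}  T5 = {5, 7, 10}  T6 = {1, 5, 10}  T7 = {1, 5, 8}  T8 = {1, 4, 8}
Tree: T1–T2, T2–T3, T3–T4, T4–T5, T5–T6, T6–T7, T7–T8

Vertex coverage: the bags together contain {1, 2, 3, 4, 5, 6, 7, 8, 9, 10}, the full vertex set. Edge coverage: each edge of G has both endpoints in at least one bag. Running intersection: for every vertex, the bags containing it form a connected subtree. All three properties hold, so this is a valid tree decomposition of width max|bag| − 1 = 2, and hence tw(G) ≤ 2.

Yes; width 2.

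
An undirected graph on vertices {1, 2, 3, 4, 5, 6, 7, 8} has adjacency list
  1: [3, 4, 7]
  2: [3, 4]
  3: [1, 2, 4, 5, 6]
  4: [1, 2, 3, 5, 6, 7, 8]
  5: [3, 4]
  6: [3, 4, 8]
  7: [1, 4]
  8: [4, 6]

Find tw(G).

A width-2 tree decomposition is:
Bags: B1 = {3, 4, 6}  B2 = {1, 3, 4}  B3 = {3, 4, 5}  B4 = {2, 3, 4}  B5 = {4, 6, 8}  B6 = {1, 4, 7}
Tree: B1–B2, B1–B3, B3–B4, B1–B5, B2–B6
Each bag holds 3 vertices, so the decomposition has width 2, which upper-bounds the treewidth. On the other hand G contains the 3-clique {4, 6, 8}. A clique must lie in a single bag of any decomposition, so no decomposition can have width below 2. Combining the bounds, tw(G) = 2.

2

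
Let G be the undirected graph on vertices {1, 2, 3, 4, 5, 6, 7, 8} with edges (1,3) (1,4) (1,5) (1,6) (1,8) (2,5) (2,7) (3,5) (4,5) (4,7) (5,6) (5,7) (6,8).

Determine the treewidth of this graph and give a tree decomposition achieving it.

Treewidth 2.
Bags: B1 = {4, 5, 7}  B2 = {1, 4, 5}  B3 = {2, 5, 7}  B4 = {1, 5, 6}  B5 = {1, 6, 8}  B6 = {1, 3, 5}
Tree: B1–B2, B1–B3, B2–B4, B4–B5, B4–B6

The largest bag has 3 vertices, giving width 2; this decomposition certifies tw(G) ≤ 2. On the other hand G contains the 3-clique {1, 6, 8}. A clique must lie in a single bag of any decomposition, so no decomposition can have width below 2. Combining the bounds, tw(G) = 2.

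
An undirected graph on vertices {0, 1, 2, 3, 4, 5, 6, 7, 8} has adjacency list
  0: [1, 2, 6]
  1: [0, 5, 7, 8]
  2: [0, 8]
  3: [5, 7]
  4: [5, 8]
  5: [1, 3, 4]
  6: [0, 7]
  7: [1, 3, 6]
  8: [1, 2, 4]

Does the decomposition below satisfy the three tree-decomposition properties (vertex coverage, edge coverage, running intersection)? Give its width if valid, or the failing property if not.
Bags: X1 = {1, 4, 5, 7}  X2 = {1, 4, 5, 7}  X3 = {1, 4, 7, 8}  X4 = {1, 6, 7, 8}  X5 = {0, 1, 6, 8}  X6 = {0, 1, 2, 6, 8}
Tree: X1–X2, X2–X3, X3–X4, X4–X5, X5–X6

A tree decomposition must satisfy three properties: every vertex lies in some bag; for every edge, both endpoints lie together in some bag; and for every vertex, the bags containing it form a connected subtree. Here vertex 3 appears in no bag, so the decomposition is invalid.

No — vertex 3 appears in no bag.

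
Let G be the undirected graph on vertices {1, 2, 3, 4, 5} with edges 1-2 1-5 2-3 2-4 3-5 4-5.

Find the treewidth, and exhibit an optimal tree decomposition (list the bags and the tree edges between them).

Each bag holds 3 vertices, so the decomposition has width 2, which upper-bounds the treewidth. For the lower bound, G contains the cycle 4–5–1–2–4, so G is not a forest; only forests have treewidth ≤ 1, hence tw(G) ≥ 2. The upper and lower bounds meet at 2, so that is the treewidth.

Treewidth 2.
One such decomposition:
Bags: B1 = {2, 4, 5}  B2 = {1, 2, 5}  B3 = {2, 3, 5}
Tree: B1–B2, B2–B3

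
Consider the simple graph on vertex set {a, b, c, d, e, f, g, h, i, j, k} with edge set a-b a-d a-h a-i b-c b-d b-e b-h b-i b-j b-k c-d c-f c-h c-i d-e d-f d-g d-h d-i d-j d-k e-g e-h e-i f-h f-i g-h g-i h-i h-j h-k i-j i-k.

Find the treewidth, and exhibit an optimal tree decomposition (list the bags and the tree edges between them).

Each bag holds 5 vertices, so the decomposition has width 4, which upper-bounds the treewidth. For the lower bound, the 5 vertices {d, e, g, h, i} are pairwise adjacent, and any tree decomposition puts a clique entirely inside one bag — forcing width ≥ 4. Combining the bounds, tw(G) = 4.

Treewidth 4.
One optimal decomposition is:
Bags: B1 = {b, c, d, h, i}  B2 = {a, b, d, h, i}  B3 = {b, d, h, i, k}  B4 = {b, d, h, i, j}  B5 = {c, d, f, h, i}  B6 = {b, d, e, h, i}  B7 = {d, e, g, h, i}
Tree: B1–B2, B2–B3, B3–B4, B1–B5, B4–B6, B6–B7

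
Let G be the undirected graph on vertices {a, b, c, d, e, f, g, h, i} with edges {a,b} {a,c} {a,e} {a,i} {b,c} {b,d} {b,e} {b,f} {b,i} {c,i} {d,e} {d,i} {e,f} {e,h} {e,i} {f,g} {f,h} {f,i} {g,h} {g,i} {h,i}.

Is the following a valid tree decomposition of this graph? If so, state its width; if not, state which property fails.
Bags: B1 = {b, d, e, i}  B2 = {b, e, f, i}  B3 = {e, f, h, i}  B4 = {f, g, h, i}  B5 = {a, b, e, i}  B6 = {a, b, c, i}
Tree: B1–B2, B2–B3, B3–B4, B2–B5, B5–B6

Vertex coverage: the bags together contain {a, b, c, d, e, f, g, h, i}, the full vertex set. Edge coverage: each edge of G has both endpoints in at least one bag. Running intersection: for every vertex, the bags containing it form a connected subtree. All three properties hold, so this is a valid tree decomposition of width max|bag| − 1 = 3, and hence tw(G) ≤ 3.

Yes; width 3.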